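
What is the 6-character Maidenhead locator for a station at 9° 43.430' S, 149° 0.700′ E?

Shift to the Maidenhead origin (180°W, 90°S): lon 329.0117, lat 80.2762.
Field (20°×10°, letters A–R): 329.0117/20 → 16 → Q, 80.2762/10 → 8 → I; chars QI.
Square (2°×1°, digits 0–9): 9.0117/2 → 4, 0.2762/1 → 0; chars 40.
Subsquare (5′×2.5′, letters a–x): 1.0117/0.0833333 → 12 → m, 0.2762/0.0416667 → 6 → g; chars mg.

QI40mg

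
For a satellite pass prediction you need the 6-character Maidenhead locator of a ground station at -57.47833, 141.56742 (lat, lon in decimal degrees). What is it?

QD02sm

Add 180° to longitude and 90° to latitude: 321.5674, 32.5217.
Field: lon ⌊321.5674/20⌋ = 16 → Q; lat ⌊32.5217/10⌋ = 3 → D.
Square: lon ⌊1.5674/2⌋ = 0; lat ⌊2.5217/1⌋ = 2.
Subsquare: lon ⌊1.5674/0.0833333⌋ = 18 → s; lat ⌊0.5217/0.0416667⌋ = 12 → m.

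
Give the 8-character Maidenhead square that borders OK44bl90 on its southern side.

OK44bk99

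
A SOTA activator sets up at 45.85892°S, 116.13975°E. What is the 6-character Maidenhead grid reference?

Add 180° to longitude and 90° to latitude: 296.1397, 44.1411.
Field: lon ⌊296.1397/20⌋ = 14 → O; lat ⌊44.1411/10⌋ = 4 → E.
Square: lon ⌊16.1397/2⌋ = 8; lat ⌊4.1411/1⌋ = 4.
Subsquare: lon ⌊0.1397/0.0833333⌋ = 1 → b; lat ⌊0.1411/0.0416667⌋ = 3 → d.

OE84bd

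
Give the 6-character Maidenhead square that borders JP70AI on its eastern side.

JP70bi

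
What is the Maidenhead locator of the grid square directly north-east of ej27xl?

EJ37am

Longitude subsquare x = 23; +1 → 24, wraps to 0 = a, carry into square.
Longitude square 2; +1 → 3.
Latitude subsquare l = 11; +1 → 12 = m.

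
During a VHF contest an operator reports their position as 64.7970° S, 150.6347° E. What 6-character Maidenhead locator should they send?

Add 180° to longitude and 90° to latitude: 330.6347, 25.2030.
Field: lon ⌊330.6347/20⌋ = 16 → Q; lat ⌊25.2030/10⌋ = 2 → C.
Square: lon ⌊10.6347/2⌋ = 5; lat ⌊5.2030/1⌋ = 5.
Subsquare: lon ⌊0.6347/0.0833333⌋ = 7 → h; lat ⌊0.2030/0.0416667⌋ = 4 → e.

QC55he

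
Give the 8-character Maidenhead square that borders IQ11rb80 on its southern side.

Latitude extended square 0; −1 → -1, wraps to 9, carry into subsquare.
Latitude subsquare b = 1; −1 → 0 = a.
The longitude characters are unchanged.

IQ11ra89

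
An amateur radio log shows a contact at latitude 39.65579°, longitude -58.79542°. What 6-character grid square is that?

Add 180° to longitude and 90° to latitude: 121.2046, 129.6558.
Field: lon ⌊121.2046/20⌋ = 6 → G; lat ⌊129.6558/10⌋ = 12 → M.
Square: lon ⌊1.2046/2⌋ = 0; lat ⌊9.6558/1⌋ = 9.
Subsquare: lon ⌊1.2046/0.0833333⌋ = 14 → o; lat ⌊0.6558/0.0416667⌋ = 15 → p.

GM09op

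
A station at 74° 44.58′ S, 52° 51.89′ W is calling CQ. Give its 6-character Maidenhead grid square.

Shift to the Maidenhead origin (180°W, 90°S): lon 127.1352, lat 15.2570.
Field: lon ⌊127.1352/20⌋ = 6 → G; lat ⌊15.2570/10⌋ = 1 → B.
Square: lon ⌊7.1352/2⌋ = 3; lat ⌊5.2570/1⌋ = 5.
Subsquare: lon ⌊1.1352/0.0833333⌋ = 13 → n; lat ⌊0.2570/0.0416667⌋ = 6 → g.

GB35ng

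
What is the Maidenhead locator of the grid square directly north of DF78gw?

DF78gx

Latitude subsquare w = 22; +1 → 23 = x.
The longitude characters are unchanged.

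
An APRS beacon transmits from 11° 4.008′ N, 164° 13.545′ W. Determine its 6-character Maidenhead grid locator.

AK71vb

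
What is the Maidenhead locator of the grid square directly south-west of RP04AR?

QP94xq

Longitude subsquare a = 0; −1 → -1, wraps to 23 = x, carry into square.
Longitude square 0; −1 → -1, wraps to 9, carry into field.
Longitude field R = 17; −1 → 16 = Q.
Latitude subsquare r = 17; −1 → 16 = q.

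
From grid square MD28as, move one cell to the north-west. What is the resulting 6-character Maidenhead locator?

MD18xt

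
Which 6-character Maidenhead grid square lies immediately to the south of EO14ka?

Latitude subsquare a = 0; −1 → -1, wraps to 23 = x, carry into square.
Latitude square 4; −1 → 3.
The longitude characters are unchanged.

EO13kx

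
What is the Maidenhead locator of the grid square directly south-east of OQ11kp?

OQ11lo

Longitude subsquare k = 10; +1 → 11 = l.
Latitude subsquare p = 15; −1 → 14 = o.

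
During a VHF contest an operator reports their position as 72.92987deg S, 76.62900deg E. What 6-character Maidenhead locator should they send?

MB87hb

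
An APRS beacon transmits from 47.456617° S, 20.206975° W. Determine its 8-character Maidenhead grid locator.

HE92vn50

Offset from 180°W / 90°S: lon 159.79303°, lat 42.54338°.
Field: 159.79303/20 → 7 → H, 42.54338/10 → 4 → E; chars HE.
Square: 19.79303/2 → 9, 2.54338/1 → 2; chars 92.
Subsquare: 1.79303/0.0833333 → 21 → v, 0.54338/0.0416667 → 13 → n; chars vn.
Extended square: 0.04303/0.00833333 → 5, 0.00172/0.00416667 → 0; chars 50.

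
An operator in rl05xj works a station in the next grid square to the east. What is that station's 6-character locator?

RL15aj

Longitude subsquare x = 23; +1 → 24, wraps to 0 = a, carry into square.
Longitude square 0; +1 → 1.
The latitude characters are unchanged.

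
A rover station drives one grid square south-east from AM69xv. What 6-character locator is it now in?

Longitude subsquare x = 23; +1 → 24, wraps to 0 = a, carry into square.
Longitude square 6; +1 → 7.
Latitude subsquare v = 21; −1 → 20 = u.

AM79au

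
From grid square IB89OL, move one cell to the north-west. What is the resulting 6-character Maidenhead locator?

Longitude subsquare o = 14; −1 → 13 = n.
Latitude subsquare l = 11; +1 → 12 = m.

IB89nm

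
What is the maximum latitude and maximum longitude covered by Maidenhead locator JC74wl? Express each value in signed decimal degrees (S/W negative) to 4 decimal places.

-65.5000, 15.9167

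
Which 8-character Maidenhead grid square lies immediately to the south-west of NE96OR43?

NE96or32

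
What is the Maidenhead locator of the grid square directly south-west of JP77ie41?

JP77ie30

Longitude extended square 4; −1 → 3.
Latitude extended square 1; −1 → 0.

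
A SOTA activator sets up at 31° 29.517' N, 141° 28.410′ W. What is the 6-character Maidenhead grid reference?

BM91gl

Shift to the Maidenhead origin (180°W, 90°S): lon 38.5265, lat 121.4920.
Field: lon ⌊38.5265/20⌋ = 1 → B; lat ⌊121.4920/10⌋ = 12 → M.
Square: lon ⌊18.5265/2⌋ = 9; lat ⌊1.4920/1⌋ = 1.
Subsquare: lon ⌊0.5265/0.0833333⌋ = 6 → g; lat ⌊0.4920/0.0416667⌋ = 11 → l.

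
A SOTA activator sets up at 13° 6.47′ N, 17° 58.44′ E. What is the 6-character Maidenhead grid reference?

JK83xc

Offset from 180°W / 90°S: lon 197.9740°, lat 103.1078°.
Field: lon ⌊197.9740/20⌋ = 9 → J; lat ⌊103.1078/10⌋ = 10 → K.
Square: lon ⌊17.9740/2⌋ = 8; lat ⌊3.1078/1⌋ = 3.
Subsquare: lon ⌊1.9740/0.0833333⌋ = 23 → x; lat ⌊0.1078/0.0416667⌋ = 2 → c.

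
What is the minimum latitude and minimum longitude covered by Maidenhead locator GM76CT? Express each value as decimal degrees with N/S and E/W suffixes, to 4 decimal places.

36.7917° N, 45.8333° W

Field G=6, M=12: +6·20° lon, +12·10° lat → SW at lon -60°, lat 30°.
Square 7, 6: +7·2° lon, +6·1° lat → SW at lon -46°, lat 36°.
Subsquare c=2, t=19: +2·0.0833333° lon, +19·0.0416667° lat → SW at lon -45.8333°, lat 36.7917°.
latitude 36.7917° N, longitude 45.8333° W.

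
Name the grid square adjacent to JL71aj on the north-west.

JL61xk

Longitude subsquare a = 0; −1 → -1, wraps to 23 = x, carry into square.
Longitude square 7; −1 → 6.
Latitude subsquare j = 9; +1 → 10 = k.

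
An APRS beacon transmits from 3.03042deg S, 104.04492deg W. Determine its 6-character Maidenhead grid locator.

Offset from 180°W / 90°S: lon 75.9551°, lat 86.9696°.
Field: 75.9551/20 → 3 → D, 86.9696/10 → 8 → I; chars DI.
Square: 15.9551/2 → 7, 6.9696/1 → 6; chars 76.
Subsquare: 1.9551/0.0833333 → 23 → x, 0.9696/0.0416667 → 23 → x; chars xx.

DI76xx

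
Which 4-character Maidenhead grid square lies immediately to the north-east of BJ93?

CJ04

Longitude square 9; +1 → 10, wraps to 0, carry into field.
Longitude field B = 1; +1 → 2 = C.
Latitude square 3; +1 → 4.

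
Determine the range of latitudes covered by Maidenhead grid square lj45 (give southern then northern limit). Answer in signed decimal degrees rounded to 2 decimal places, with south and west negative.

5.00, 6.00

Field L=11, J=9: +11·20° lon, +9·10° lat → SW at lon 40°, lat 0°.
Square 4, 5: +4·2° lon, +5·1° lat → SW at lon 48°, lat 5°.
Cell spans 2° lon × 1° lat.
south 5.00, north 6.00.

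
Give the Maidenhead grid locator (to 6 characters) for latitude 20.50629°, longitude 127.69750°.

Offset from 180°W / 90°S: lon 307.6975°, lat 110.5063°.
Field (20°×10°, letters A–R): 307.6975/20 → 15 → P, 110.5063/10 → 11 → L; chars PL.
Square (2°×1°, digits 0–9): 7.6975/2 → 3, 0.5063/1 → 0; chars 30.
Subsquare (5′×2.5′, letters a–x): 1.6975/0.0833333 → 20 → u, 0.5063/0.0416667 → 12 → m; chars um.

PL30um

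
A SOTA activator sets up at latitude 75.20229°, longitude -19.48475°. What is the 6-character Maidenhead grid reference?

IQ05ge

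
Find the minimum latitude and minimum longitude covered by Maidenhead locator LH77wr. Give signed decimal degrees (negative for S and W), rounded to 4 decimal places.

Field L=11, H=7: +11·20° lon, +7·10° lat → SW at lon 40°, lat -20°.
Square 7, 7: +7·2° lon, +7·1° lat → SW at lon 54°, lat -13°.
Subsquare w=22, r=17: +22·0.0833333° lon, +17·0.0416667° lat → SW at lon 55.8333°, lat -12.2917°.
latitude -12.2917, longitude 55.8333.

-12.2917, 55.8333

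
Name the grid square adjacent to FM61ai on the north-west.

FM51xj

Longitude subsquare a = 0; −1 → -1, wraps to 23 = x, carry into square.
Longitude square 6; −1 → 5.
Latitude subsquare i = 8; +1 → 9 = j.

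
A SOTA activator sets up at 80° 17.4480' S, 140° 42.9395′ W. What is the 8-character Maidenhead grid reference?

Add 180° to longitude and 90° to latitude: 39.28434, 9.70920.
Field: lon ⌊39.28434/20⌋ = 1 → B; lat ⌊9.70920/10⌋ = 0 → A.
Square: lon ⌊19.28434/2⌋ = 9; lat ⌊9.70920/1⌋ = 9.
Subsquare: lon ⌊1.28434/0.0833333⌋ = 15 → p; lat ⌊0.70920/0.0416667⌋ = 17 → r.
Extended square: lon ⌊0.03434/0.00833333⌋ = 4; lat ⌊0.00087/0.00416667⌋ = 0.

BA99pr40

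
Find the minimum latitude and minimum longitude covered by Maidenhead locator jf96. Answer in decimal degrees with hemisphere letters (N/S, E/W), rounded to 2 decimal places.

34.00° S, 18.00° E

Field J=9, F=5: +9·20° lon, +5·10° lat → SW at lon 0°, lat -40°.
Square 9, 6: +9·2° lon, +6·1° lat → SW at lon 18°, lat -34°.
latitude 34.00° S, longitude 18.00° E.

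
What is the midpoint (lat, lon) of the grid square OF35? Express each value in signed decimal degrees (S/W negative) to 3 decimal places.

-34.500, 107.000

Field O=14, F=5: +14·20° lon, +5·10° lat → SW at lon 100°, lat -40°.
Square 3, 5: +3·2° lon, +5·1° lat → SW at lon 106°, lat -35°.
Cell spans 2° lon × 1° lat. Centre is SW corner plus half of each.
latitude -34.500, longitude 107.000.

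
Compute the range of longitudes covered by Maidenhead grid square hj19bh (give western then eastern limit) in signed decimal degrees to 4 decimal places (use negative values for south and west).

Field H=7, J=9: +7·20° lon, +9·10° lat → SW at lon -40°, lat 0°.
Square 1, 9: +1·2° lon, +9·1° lat → SW at lon -38°, lat 9°.
Subsquare b=1, h=7: +1·0.0833333° lon, +7·0.0416667° lat → SW at lon -37.9167°, lat 9.29167°.
Cell spans 0.0833333° lon × 0.0416667° lat.
west -37.9167, east -37.8333.

-37.9167, -37.8333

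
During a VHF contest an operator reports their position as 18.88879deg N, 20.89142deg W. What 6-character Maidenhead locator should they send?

HK98nv

Add 180° to longitude and 90° to latitude: 159.1086, 108.8888.
Field: lon ⌊159.1086/20⌋ = 7 → H; lat ⌊108.8888/10⌋ = 10 → K.
Square: lon ⌊19.1086/2⌋ = 9; lat ⌊8.8888/1⌋ = 8.
Subsquare: lon ⌊1.1086/0.0833333⌋ = 13 → n; lat ⌊0.8888/0.0416667⌋ = 21 → v.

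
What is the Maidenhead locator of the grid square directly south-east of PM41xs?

Longitude subsquare x = 23; +1 → 24, wraps to 0 = a, carry into square.
Longitude square 4; +1 → 5.
Latitude subsquare s = 18; −1 → 17 = r.

PM51ar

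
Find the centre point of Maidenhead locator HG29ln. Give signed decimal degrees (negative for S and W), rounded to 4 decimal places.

Field H=7, G=6: +7·20° lon, +6·10° lat → SW at lon -40°, lat -30°.
Square 2, 9: +2·2° lon, +9·1° lat → SW at lon -36°, lat -21°.
Subsquare l=11, n=13: +11·0.0833333° lon, +13·0.0416667° lat → SW at lon -35.0833°, lat -20.4583°.
Cell spans 0.0833333° lon × 0.0416667° lat. Centre is SW corner plus half of each.
latitude -20.4375, longitude -35.0417.

-20.4375, -35.0417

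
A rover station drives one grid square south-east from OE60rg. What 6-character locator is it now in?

Longitude subsquare r = 17; +1 → 18 = s.
Latitude subsquare g = 6; −1 → 5 = f.

OE60sf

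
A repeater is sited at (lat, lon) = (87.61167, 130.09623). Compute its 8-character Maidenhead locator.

PR57bo16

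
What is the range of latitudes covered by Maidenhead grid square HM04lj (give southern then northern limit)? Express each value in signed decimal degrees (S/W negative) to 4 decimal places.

34.3750, 34.4167

Field H=7, M=12: +7·20° lon, +12·10° lat → SW at lon -40°, lat 30°.
Square 0, 4: +0·2° lon, +4·1° lat → SW at lon -40°, lat 34°.
Subsquare l=11, j=9: +11·0.0833333° lon, +9·0.0416667° lat → SW at lon -39.0833°, lat 34.375°.
Cell spans 0.0833333° lon × 0.0416667° lat.
south 34.3750, north 34.4167.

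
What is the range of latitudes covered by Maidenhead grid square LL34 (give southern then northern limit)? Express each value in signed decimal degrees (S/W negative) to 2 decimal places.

24.00, 25.00

Field L=11, L=11: +11·20° lon, +11·10° lat → SW at lon 40°, lat 20°.
Square 3, 4: +3·2° lon, +4·1° lat → SW at lon 46°, lat 24°.
Cell spans 2° lon × 1° lat.
south 24.00, north 25.00.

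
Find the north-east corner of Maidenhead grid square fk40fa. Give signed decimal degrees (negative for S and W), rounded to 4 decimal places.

Field F=5, K=10: +5·20° lon, +10·10° lat → SW at lon -80°, lat 10°.
Square 4, 0: +4·2° lon, +0·1° lat → SW at lon -72°, lat 10°.
Subsquare f=5, a=0: +5·0.0833333° lon, +0·0.0416667° lat → SW at lon -71.5833°, lat 10°.
Cell spans 0.0833333° lon × 0.0416667° lat. NE corner is SW corner plus one full cell.
latitude 10.0417, longitude -71.5000.

10.0417, -71.5000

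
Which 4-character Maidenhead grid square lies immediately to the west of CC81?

CC71

Longitude square 8; −1 → 7.
The latitude characters are unchanged.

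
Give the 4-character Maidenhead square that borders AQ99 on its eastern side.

Longitude square 9; +1 → 10, wraps to 0, carry into field.
Longitude field A = 0; +1 → 1 = B.
The latitude characters are unchanged.

BQ09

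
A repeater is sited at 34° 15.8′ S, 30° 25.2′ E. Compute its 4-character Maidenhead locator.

Add 180° to longitude and 90° to latitude: 210.42, 55.74.
Field (20°×10°, letters A–R): lon ⌊210.42/20⌋ = 10 → K; lat ⌊55.74/10⌋ = 5 → F.
Square (2°×1°, digits 0–9): lon ⌊10.42/2⌋ = 5; lat ⌊5.74/1⌋ = 5.

KF55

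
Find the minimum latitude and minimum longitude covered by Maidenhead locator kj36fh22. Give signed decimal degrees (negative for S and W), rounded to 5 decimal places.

6.30000, 26.43333

Field K=10, J=9: +10·20° lon, +9·10° lat → SW at lon 20°, lat 0°.
Square 3, 6: +3·2° lon, +6·1° lat → SW at lon 26°, lat 6°.
Subsquare f=5, h=7: +5·0.0833333° lon, +7·0.0416667° lat → SW at lon 26.4167°, lat 6.29167°.
Extended square 2, 2: +2·0.00833333° lon, +2·0.00416667° lat → SW at lon 26.4333°, lat 6.3°.
latitude 6.30000, longitude 26.43333.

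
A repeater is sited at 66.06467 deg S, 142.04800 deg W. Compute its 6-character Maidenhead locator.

BC83xw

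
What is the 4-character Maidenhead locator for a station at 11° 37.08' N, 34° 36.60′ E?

KK71

Shift to the Maidenhead origin (180°W, 90°S): lon 214.61, lat 101.62.
Field: 214.61/20 → 10 → K, 101.62/10 → 10 → K; chars KK.
Square: 14.61/2 → 7, 1.62/1 → 1; chars 71.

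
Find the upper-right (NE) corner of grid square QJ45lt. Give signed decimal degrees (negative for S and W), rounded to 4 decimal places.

5.8333, 149.0000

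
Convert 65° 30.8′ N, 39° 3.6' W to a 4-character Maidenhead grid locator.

HP05

Shift to the Maidenhead origin (180°W, 90°S): lon 140.94, lat 155.51.
Field: lon ⌊140.94/20⌋ = 7 → H; lat ⌊155.51/10⌋ = 15 → P.
Square: lon ⌊0.94/2⌋ = 0; lat ⌊5.51/1⌋ = 5.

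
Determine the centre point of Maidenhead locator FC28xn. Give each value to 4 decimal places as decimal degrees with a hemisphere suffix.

61.4375° S, 74.0417° W

Field F=5, C=2: +5·20° lon, +2·10° lat → SW at lon -80°, lat -70°.
Square 2, 8: +2·2° lon, +8·1° lat → SW at lon -76°, lat -62°.
Subsquare x=23, n=13: +23·0.0833333° lon, +13·0.0416667° lat → SW at lon -74.0833°, lat -61.4583°.
Cell spans 0.0833333° lon × 0.0416667° lat. Centre is SW corner plus half of each.
latitude 61.4375° S, longitude 74.0417° W.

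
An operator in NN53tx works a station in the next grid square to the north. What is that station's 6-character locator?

NN54ta

Latitude subsquare x = 23; +1 → 24, wraps to 0 = a, carry into square.
Latitude square 3; +1 → 4.
The longitude characters are unchanged.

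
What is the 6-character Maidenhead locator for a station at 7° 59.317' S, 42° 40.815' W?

Shift to the Maidenhead origin (180°W, 90°S): lon 137.3197, lat 82.0114.
Field (20°×10°, letters A–R): lon ⌊137.3197/20⌋ = 6 → G; lat ⌊82.0114/10⌋ = 8 → I.
Square (2°×1°, digits 0–9): lon ⌊17.3197/2⌋ = 8; lat ⌊2.0114/1⌋ = 2.
Subsquare (5′×2.5′, letters a–x): lon ⌊1.3197/0.0833333⌋ = 15 → p; lat ⌊0.0114/0.0416667⌋ = 0 → a.

GI82pa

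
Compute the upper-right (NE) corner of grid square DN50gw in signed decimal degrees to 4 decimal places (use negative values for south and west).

Field D=3, N=13: +3·20° lon, +13·10° lat → SW at lon -120°, lat 40°.
Square 5, 0: +5·2° lon, +0·1° lat → SW at lon -110°, lat 40°.
Subsquare g=6, w=22: +6·0.0833333° lon, +22·0.0416667° lat → SW at lon -109.5°, lat 40.9167°.
Cell spans 0.0833333° lon × 0.0416667° lat. NE corner is SW corner plus one full cell.
latitude 40.9583, longitude -109.4167.

40.9583, -109.4167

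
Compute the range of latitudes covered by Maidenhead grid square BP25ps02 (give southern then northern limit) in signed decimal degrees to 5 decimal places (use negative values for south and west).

Field B=1, P=15: +1·20° lon, +15·10° lat → SW at lon -160°, lat 60°.
Square 2, 5: +2·2° lon, +5·1° lat → SW at lon -156°, lat 65°.
Subsquare p=15, s=18: +15·0.0833333° lon, +18·0.0416667° lat → SW at lon -154.75°, lat 65.75°.
Extended square 0, 2: +0·0.00833333° lon, +2·0.00416667° lat → SW at lon -154.75°, lat 65.7583°.
Cell spans 0.00833333° lon × 0.00416667° lat.
south 65.75833, north 65.76250.

65.75833, 65.76250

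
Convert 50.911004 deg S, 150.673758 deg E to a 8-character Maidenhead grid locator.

Shift to the Maidenhead origin (180°W, 90°S): lon 330.67376, lat 39.08900.
Field: 330.67376/20 → 16 → Q, 39.08900/10 → 3 → D; chars QD.
Square: 10.67376/2 → 5, 9.08900/1 → 9; chars 59.
Subsquare: 0.67376/0.0833333 → 8 → i, 0.08900/0.0416667 → 2 → c; chars ic.
Extended square: 0.00709/0.00833333 → 0, 0.00566/0.00416667 → 1; chars 01.

QD59ic01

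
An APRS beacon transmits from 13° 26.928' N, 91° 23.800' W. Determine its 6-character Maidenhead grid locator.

EK43hk

Offset from 180°W / 90°S: lon 88.6033°, lat 103.4488°.
Field: 88.6033/20 → 4 → E, 103.4488/10 → 10 → K; chars EK.
Square: 8.6033/2 → 4, 3.4488/1 → 3; chars 43.
Subsquare: 0.6033/0.0833333 → 7 → h, 0.4488/0.0416667 → 10 → k; chars hk.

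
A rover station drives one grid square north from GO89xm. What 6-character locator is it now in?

GO89xn

Latitude subsquare m = 12; +1 → 13 = n.
The longitude characters are unchanged.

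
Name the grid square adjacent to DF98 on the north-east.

Longitude square 9; +1 → 10, wraps to 0, carry into field.
Longitude field D = 3; +1 → 4 = E.
Latitude square 8; +1 → 9.

EF09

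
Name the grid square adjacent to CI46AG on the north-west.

Longitude subsquare a = 0; −1 → -1, wraps to 23 = x, carry into square.
Longitude square 4; −1 → 3.
Latitude subsquare g = 6; +1 → 7 = h.

CI36xh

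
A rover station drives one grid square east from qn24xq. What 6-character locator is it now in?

Longitude subsquare x = 23; +1 → 24, wraps to 0 = a, carry into square.
Longitude square 2; +1 → 3.
The latitude characters are unchanged.

QN34aq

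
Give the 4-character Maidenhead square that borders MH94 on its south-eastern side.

Longitude square 9; +1 → 10, wraps to 0, carry into field.
Longitude field M = 12; +1 → 13 = N.
Latitude square 4; −1 → 3.

NH03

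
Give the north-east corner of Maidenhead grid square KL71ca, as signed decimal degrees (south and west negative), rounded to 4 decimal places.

Field K=10, L=11: +10·20° lon, +11·10° lat → SW at lon 20°, lat 20°.
Square 7, 1: +7·2° lon, +1·1° lat → SW at lon 34°, lat 21°.
Subsquare c=2, a=0: +2·0.0833333° lon, +0·0.0416667° lat → SW at lon 34.1667°, lat 21°.
Cell spans 0.0833333° lon × 0.0416667° lat. NE corner is SW corner plus one full cell.
latitude 21.0417, longitude 34.2500.

21.0417, 34.2500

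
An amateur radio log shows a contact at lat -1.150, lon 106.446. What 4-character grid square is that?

Offset from 180°W / 90°S: lon 286.45°, lat 88.85°.
Field: 286.45/20 → 14 → O, 88.85/10 → 8 → I; chars OI.
Square: 6.45/2 → 3, 8.85/1 → 8; chars 38.

OI38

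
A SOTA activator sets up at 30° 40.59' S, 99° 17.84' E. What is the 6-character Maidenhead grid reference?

NF99ph

Offset from 180°W / 90°S: lon 279.2973°, lat 59.3235°.
Field: 279.2973/20 → 13 → N, 59.3235/10 → 5 → F; chars NF.
Square: 19.2973/2 → 9, 9.3235/1 → 9; chars 99.
Subsquare: 1.2973/0.0833333 → 15 → p, 0.3235/0.0416667 → 7 → h; chars ph.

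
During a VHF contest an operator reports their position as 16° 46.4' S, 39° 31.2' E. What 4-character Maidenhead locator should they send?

KH93

Offset from 180°W / 90°S: lon 219.52°, lat 73.23°.
Field: lon ⌊219.52/20⌋ = 10 → K; lat ⌊73.23/10⌋ = 7 → H.
Square: lon ⌊19.52/2⌋ = 9; lat ⌊3.23/1⌋ = 3.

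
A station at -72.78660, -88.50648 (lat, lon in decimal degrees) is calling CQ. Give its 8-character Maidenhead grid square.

EB57rf91

Shift to the Maidenhead origin (180°W, 90°S): lon 91.49352, lat 17.21340.
Field (20°×10°, letters A–R): 91.49352/20 → 4 → E, 17.21340/10 → 1 → B; chars EB.
Square (2°×1°, digits 0–9): 11.49352/2 → 5, 7.21340/1 → 7; chars 57.
Subsquare (5′×2.5′, letters a–x): 1.49352/0.0833333 → 17 → r, 0.21340/0.0416667 → 5 → f; chars rf.
Extended square (30″×15″, digits 0–9): 0.07685/0.00833333 → 9, 0.00507/0.00416667 → 1; chars 91.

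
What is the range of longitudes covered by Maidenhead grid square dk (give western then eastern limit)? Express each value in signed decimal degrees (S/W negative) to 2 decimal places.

Field D=3, K=10: +3·20° lon, +10·10° lat → SW at lon -120°, lat 10°.
Cell spans 20° lon × 10° lat.
west -120.00, east -100.00.

-120.00, -100.00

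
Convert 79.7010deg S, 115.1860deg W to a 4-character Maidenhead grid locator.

Offset from 180°W / 90°S: lon 64.81°, lat 10.30°.
Field: lon ⌊64.81/20⌋ = 3 → D; lat ⌊10.30/10⌋ = 1 → B.
Square: lon ⌊4.81/2⌋ = 2; lat ⌊0.30/1⌋ = 0.

DB20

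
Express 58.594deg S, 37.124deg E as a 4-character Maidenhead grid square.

Offset from 180°W / 90°S: lon 217.12°, lat 31.41°.
Field (20°×10°, letters A–R): lon ⌊217.12/20⌋ = 10 → K; lat ⌊31.41/10⌋ = 3 → D.
Square (2°×1°, digits 0–9): lon ⌊17.12/2⌋ = 8; lat ⌊1.41/1⌋ = 1.

KD81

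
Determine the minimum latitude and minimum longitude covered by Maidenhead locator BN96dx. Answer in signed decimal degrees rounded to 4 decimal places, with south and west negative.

Field B=1, N=13: +1·20° lon, +13·10° lat → SW at lon -160°, lat 40°.
Square 9, 6: +9·2° lon, +6·1° lat → SW at lon -142°, lat 46°.
Subsquare d=3, x=23: +3·0.0833333° lon, +23·0.0416667° lat → SW at lon -141.75°, lat 46.9583°.
latitude 46.9583, longitude -141.7500.

46.9583, -141.7500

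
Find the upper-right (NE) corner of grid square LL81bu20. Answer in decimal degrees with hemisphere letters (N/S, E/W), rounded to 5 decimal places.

Field L=11, L=11: +11·20° lon, +11·10° lat → SW at lon 40°, lat 20°.
Square 8, 1: +8·2° lon, +1·1° lat → SW at lon 56°, lat 21°.
Subsquare b=1, u=20: +1·0.0833333° lon, +20·0.0416667° lat → SW at lon 56.0833°, lat 21.8333°.
Extended square 2, 0: +2·0.00833333° lon, +0·0.00416667° lat → SW at lon 56.1°, lat 21.8333°.
Cell spans 0.00833333° lon × 0.00416667° lat. NE corner is SW corner plus one full cell.
latitude 21.83750° N, longitude 56.10833° E.

21.83750° N, 56.10833° E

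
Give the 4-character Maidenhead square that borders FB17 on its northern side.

FB18

Latitude square 7; +1 → 8.
The longitude characters are unchanged.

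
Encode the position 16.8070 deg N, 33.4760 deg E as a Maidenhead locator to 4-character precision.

KK66

Offset from 180°W / 90°S: lon 213.48°, lat 106.81°.
Field: lon ⌊213.48/20⌋ = 10 → K; lat ⌊106.81/10⌋ = 10 → K.
Square: lon ⌊13.48/2⌋ = 6; lat ⌊6.81/1⌋ = 6.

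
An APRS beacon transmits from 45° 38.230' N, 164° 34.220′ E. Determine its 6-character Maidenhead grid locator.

RN25gp

Add 180° to longitude and 90° to latitude: 344.5703, 135.6372.
Field: 344.5703/20 → 17 → R, 135.6372/10 → 13 → N; chars RN.
Square: 4.5703/2 → 2, 5.6372/1 → 5; chars 25.
Subsquare: 0.5703/0.0833333 → 6 → g, 0.6372/0.0416667 → 15 → p; chars gp.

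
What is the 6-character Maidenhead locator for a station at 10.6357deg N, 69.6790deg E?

MK40up

Shift to the Maidenhead origin (180°W, 90°S): lon 249.6790, lat 100.6357.
Field: 249.6790/20 → 12 → M, 100.6357/10 → 10 → K; chars MK.
Square: 9.6790/2 → 4, 0.6357/1 → 0; chars 40.
Subsquare: 1.6790/0.0833333 → 20 → u, 0.6357/0.0416667 → 15 → p; chars up.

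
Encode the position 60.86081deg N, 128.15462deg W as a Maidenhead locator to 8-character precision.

CP50wu16

Offset from 180°W / 90°S: lon 51.84538°, lat 150.86081°.
Field (20°×10°, letters A–R): lon ⌊51.84538/20⌋ = 2 → C; lat ⌊150.86081/10⌋ = 15 → P.
Square (2°×1°, digits 0–9): lon ⌊11.84538/2⌋ = 5; lat ⌊0.86081/1⌋ = 0.
Subsquare (5′×2.5′, letters a–x): lon ⌊1.84538/0.0833333⌋ = 22 → w; lat ⌊0.86081/0.0416667⌋ = 20 → u.
Extended square (30″×15″, digits 0–9): lon ⌊0.01205/0.00833333⌋ = 1; lat ⌊0.02748/0.00416667⌋ = 6.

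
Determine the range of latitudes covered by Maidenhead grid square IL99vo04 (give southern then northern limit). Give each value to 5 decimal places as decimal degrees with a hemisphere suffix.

29.60000° N, 29.60417° N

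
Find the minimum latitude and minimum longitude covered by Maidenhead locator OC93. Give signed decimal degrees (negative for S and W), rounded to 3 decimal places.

-67.000, 118.000

Field O=14, C=2: +14·20° lon, +2·10° lat → SW at lon 100°, lat -70°.
Square 9, 3: +9·2° lon, +3·1° lat → SW at lon 118°, lat -67°.
latitude -67.000, longitude 118.000.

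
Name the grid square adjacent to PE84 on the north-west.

PE75

Longitude square 8; −1 → 7.
Latitude square 4; +1 → 5.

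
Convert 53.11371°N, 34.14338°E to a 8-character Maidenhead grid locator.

KO73bc77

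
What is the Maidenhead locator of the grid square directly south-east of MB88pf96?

MB88qf05

Longitude extended square 9; +1 → 10, wraps to 0, carry into subsquare.
Longitude subsquare p = 15; +1 → 16 = q.
Latitude extended square 6; −1 → 5.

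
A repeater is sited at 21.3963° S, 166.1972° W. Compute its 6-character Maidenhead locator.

Add 180° to longitude and 90° to latitude: 13.8028, 68.6037.
Field (20°×10°, letters A–R): lon ⌊13.8028/20⌋ = 0 → A; lat ⌊68.6037/10⌋ = 6 → G.
Square (2°×1°, digits 0–9): lon ⌊13.8028/2⌋ = 6; lat ⌊8.6037/1⌋ = 8.
Subsquare (5′×2.5′, letters a–x): lon ⌊1.8028/0.0833333⌋ = 21 → v; lat ⌊0.6037/0.0416667⌋ = 14 → o.

AG68vo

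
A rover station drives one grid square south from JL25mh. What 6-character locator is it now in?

Latitude subsquare h = 7; −1 → 6 = g.
The longitude characters are unchanged.

JL25mg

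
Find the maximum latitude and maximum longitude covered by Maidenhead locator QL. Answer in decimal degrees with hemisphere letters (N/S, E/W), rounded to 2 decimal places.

Field Q=16, L=11: +16·20° lon, +11·10° lat → SW at lon 140°, lat 20°.
Cell spans 20° lon × 10° lat. NE corner is SW corner plus one full cell.
latitude 30.00° N, longitude 160.00° E.

30.00° N, 160.00° E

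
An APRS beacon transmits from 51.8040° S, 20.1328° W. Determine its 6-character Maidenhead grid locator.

HD98we

Shift to the Maidenhead origin (180°W, 90°S): lon 159.8672, lat 38.1960.
Field: lon ⌊159.8672/20⌋ = 7 → H; lat ⌊38.1960/10⌋ = 3 → D.
Square: lon ⌊19.8672/2⌋ = 9; lat ⌊8.1960/1⌋ = 8.
Subsquare: lon ⌊1.8672/0.0833333⌋ = 22 → w; lat ⌊0.1960/0.0416667⌋ = 4 → e.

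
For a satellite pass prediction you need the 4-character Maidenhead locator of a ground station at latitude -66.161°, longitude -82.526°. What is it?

EC83

Offset from 180°W / 90°S: lon 97.47°, lat 23.84°.
Field: 97.47/20 → 4 → E, 23.84/10 → 2 → C; chars EC.
Square: 17.47/2 → 8, 3.84/1 → 3; chars 83.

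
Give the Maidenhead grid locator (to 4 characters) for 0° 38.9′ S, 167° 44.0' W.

AI69

Add 180° to longitude and 90° to latitude: 12.27, 89.35.
Field: lon ⌊12.27/20⌋ = 0 → A; lat ⌊89.35/10⌋ = 8 → I.
Square: lon ⌊12.27/2⌋ = 6; lat ⌊9.35/1⌋ = 9.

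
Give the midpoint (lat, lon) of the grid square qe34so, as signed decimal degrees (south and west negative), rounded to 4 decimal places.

Field Q=16, E=4: +16·20° lon, +4·10° lat → SW at lon 140°, lat -50°.
Square 3, 4: +3·2° lon, +4·1° lat → SW at lon 146°, lat -46°.
Subsquare s=18, o=14: +18·0.0833333° lon, +14·0.0416667° lat → SW at lon 147.5°, lat -45.4167°.
Cell spans 0.0833333° lon × 0.0416667° lat. Centre is SW corner plus half of each.
latitude -45.3958, longitude 147.5417.

-45.3958, 147.5417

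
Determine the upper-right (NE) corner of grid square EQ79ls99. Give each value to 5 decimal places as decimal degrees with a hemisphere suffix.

Field E=4, Q=16: +4·20° lon, +16·10° lat → SW at lon -100°, lat 70°.
Square 7, 9: +7·2° lon, +9·1° lat → SW at lon -86°, lat 79°.
Subsquare l=11, s=18: +11·0.0833333° lon, +18·0.0416667° lat → SW at lon -85.0833°, lat 79.75°.
Extended square 9, 9: +9·0.00833333° lon, +9·0.00416667° lat → SW at lon -85.0083°, lat 79.7875°.
Cell spans 0.00833333° lon × 0.00416667° lat. NE corner is SW corner plus one full cell.
latitude 79.79167° N, longitude 85.00000° W.

79.79167° N, 85.00000° W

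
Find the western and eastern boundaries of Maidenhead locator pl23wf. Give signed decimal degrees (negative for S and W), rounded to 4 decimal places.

125.8333, 125.9167

Field P=15, L=11: +15·20° lon, +11·10° lat → SW at lon 120°, lat 20°.
Square 2, 3: +2·2° lon, +3·1° lat → SW at lon 124°, lat 23°.
Subsquare w=22, f=5: +22·0.0833333° lon, +5·0.0416667° lat → SW at lon 125.833°, lat 23.2083°.
Cell spans 0.0833333° lon × 0.0416667° lat.
west 125.8333, east 125.9167.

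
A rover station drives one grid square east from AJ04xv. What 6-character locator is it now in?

AJ14av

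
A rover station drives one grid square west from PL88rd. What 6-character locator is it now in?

Longitude subsquare r = 17; −1 → 16 = q.
The latitude characters are unchanged.

PL88qd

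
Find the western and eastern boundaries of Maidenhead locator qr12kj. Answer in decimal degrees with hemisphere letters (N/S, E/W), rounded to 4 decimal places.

142.8333° E, 142.9167° E

Field Q=16, R=17: +16·20° lon, +17·10° lat → SW at lon 140°, lat 80°.
Square 1, 2: +1·2° lon, +2·1° lat → SW at lon 142°, lat 82°.
Subsquare k=10, j=9: +10·0.0833333° lon, +9·0.0416667° lat → SW at lon 142.833°, lat 82.375°.
Cell spans 0.0833333° lon × 0.0416667° lat.
west 142.8333° E, east 142.9167° E.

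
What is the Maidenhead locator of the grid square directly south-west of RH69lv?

Longitude subsquare l = 11; −1 → 10 = k.
Latitude subsquare v = 21; −1 → 20 = u.

RH69ku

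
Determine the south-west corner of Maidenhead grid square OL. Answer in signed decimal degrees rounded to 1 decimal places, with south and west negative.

Field O=14, L=11: +14·20° lon, +11·10° lat → SW at lon 100°, lat 20°.
latitude 20.0, longitude 100.0.

20.0, 100.0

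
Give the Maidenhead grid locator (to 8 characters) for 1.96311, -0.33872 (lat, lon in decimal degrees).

IJ91tx91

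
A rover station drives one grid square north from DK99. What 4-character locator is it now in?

DL90

Latitude square 9; +1 → 10, wraps to 0, carry into field.
Latitude field K = 10; +1 → 11 = L.
The longitude characters are unchanged.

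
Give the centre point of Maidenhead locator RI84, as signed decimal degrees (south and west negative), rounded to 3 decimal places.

Field R=17, I=8: +17·20° lon, +8·10° lat → SW at lon 160°, lat -10°.
Square 8, 4: +8·2° lon, +4·1° lat → SW at lon 176°, lat -6°.
Cell spans 2° lon × 1° lat. Centre is SW corner plus half of each.
latitude -5.500, longitude 177.000.

-5.500, 177.000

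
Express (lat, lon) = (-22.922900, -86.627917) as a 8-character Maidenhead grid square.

EG67qb48

Offset from 180°W / 90°S: lon 93.37208°, lat 67.07710°.
Field: 93.37208/20 → 4 → E, 67.07710/10 → 6 → G; chars EG.
Square: 13.37208/2 → 6, 7.07710/1 → 7; chars 67.
Subsquare: 1.37208/0.0833333 → 16 → q, 0.07710/0.0416667 → 1 → b; chars qb.
Extended square: 0.03875/0.00833333 → 4, 0.03543/0.00416667 → 8; chars 48.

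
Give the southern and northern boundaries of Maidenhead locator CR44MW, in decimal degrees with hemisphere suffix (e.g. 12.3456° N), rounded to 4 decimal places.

84.9167° N, 84.9583° N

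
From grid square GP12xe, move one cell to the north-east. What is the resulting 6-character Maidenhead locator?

Longitude subsquare x = 23; +1 → 24, wraps to 0 = a, carry into square.
Longitude square 1; +1 → 2.
Latitude subsquare e = 4; +1 → 5 = f.

GP22af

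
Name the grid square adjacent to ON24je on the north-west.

ON24if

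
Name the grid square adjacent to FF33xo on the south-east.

FF43an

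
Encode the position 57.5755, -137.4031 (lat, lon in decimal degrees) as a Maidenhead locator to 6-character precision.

Add 180° to longitude and 90° to latitude: 42.5969, 147.5755.
Field (20°×10°, letters A–R): 42.5969/20 → 2 → C, 147.5755/10 → 14 → O; chars CO.
Square (2°×1°, digits 0–9): 2.5969/2 → 1, 7.5755/1 → 7; chars 17.
Subsquare (5′×2.5′, letters a–x): 0.5969/0.0833333 → 7 → h, 0.5755/0.0416667 → 13 → n; chars hn.

CO17hn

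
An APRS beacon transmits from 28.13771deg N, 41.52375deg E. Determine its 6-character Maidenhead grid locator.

LL08sd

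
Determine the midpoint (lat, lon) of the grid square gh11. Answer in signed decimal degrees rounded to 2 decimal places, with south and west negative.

-18.50, -57.00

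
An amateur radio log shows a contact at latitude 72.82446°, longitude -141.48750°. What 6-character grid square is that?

BQ92gt

Offset from 180°W / 90°S: lon 38.5125°, lat 162.8245°.
Field: 38.5125/20 → 1 → B, 162.8245/10 → 16 → Q; chars BQ.
Square: 18.5125/2 → 9, 2.8245/1 → 2; chars 92.
Subsquare: 0.5125/0.0833333 → 6 → g, 0.8245/0.0416667 → 19 → t; chars gt.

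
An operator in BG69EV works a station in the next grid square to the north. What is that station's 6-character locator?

Latitude subsquare v = 21; +1 → 22 = w.
The longitude characters are unchanged.

BG69ew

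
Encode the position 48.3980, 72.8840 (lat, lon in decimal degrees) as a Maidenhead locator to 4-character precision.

MN68

Add 180° to longitude and 90° to latitude: 252.88, 138.40.
Field: lon ⌊252.88/20⌋ = 12 → M; lat ⌊138.40/10⌋ = 13 → N.
Square: lon ⌊12.88/2⌋ = 6; lat ⌊8.40/1⌋ = 8.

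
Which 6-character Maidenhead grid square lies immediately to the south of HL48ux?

Latitude subsquare x = 23; −1 → 22 = w.
The longitude characters are unchanged.

HL48uw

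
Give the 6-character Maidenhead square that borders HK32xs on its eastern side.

HK42as

Longitude subsquare x = 23; +1 → 24, wraps to 0 = a, carry into square.
Longitude square 3; +1 → 4.
The latitude characters are unchanged.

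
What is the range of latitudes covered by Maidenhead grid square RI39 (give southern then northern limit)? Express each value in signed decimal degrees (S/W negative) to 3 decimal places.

-1.000, 0.000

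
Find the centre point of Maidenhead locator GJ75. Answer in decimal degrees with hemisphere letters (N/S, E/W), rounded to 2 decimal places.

5.50° N, 45.00° W

Field G=6, J=9: +6·20° lon, +9·10° lat → SW at lon -60°, lat 0°.
Square 7, 5: +7·2° lon, +5·1° lat → SW at lon -46°, lat 5°.
Cell spans 2° lon × 1° lat. Centre is SW corner plus half of each.
latitude 5.50° N, longitude 45.00° W.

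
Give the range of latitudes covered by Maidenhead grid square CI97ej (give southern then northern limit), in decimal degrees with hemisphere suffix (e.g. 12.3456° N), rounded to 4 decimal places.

2.6250° S, 2.5833° S

Field C=2, I=8: +2·20° lon, +8·10° lat → SW at lon -140°, lat -10°.
Square 9, 7: +9·2° lon, +7·1° lat → SW at lon -122°, lat -3°.
Subsquare e=4, j=9: +4·0.0833333° lon, +9·0.0416667° lat → SW at lon -121.667°, lat -2.625°.
Cell spans 0.0833333° lon × 0.0416667° lat.
south 2.6250° S, north 2.5833° S.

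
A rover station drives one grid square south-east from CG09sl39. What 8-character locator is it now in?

Longitude extended square 3; +1 → 4.
Latitude extended square 9; −1 → 8.

CG09sl48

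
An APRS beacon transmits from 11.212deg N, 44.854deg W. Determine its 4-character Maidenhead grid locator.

Offset from 180°W / 90°S: lon 135.15°, lat 101.21°.
Field: 135.15/20 → 6 → G, 101.21/10 → 10 → K; chars GK.
Square: 15.15/2 → 7, 1.21/1 → 1; chars 71.

GK71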